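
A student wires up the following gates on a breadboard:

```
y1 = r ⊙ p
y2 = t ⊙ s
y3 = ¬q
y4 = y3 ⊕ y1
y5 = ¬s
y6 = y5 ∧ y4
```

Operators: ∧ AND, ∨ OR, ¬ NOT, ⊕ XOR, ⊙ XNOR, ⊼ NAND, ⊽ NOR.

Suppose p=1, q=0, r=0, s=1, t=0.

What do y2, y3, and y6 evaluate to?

y1 = r XNOR p = 0 XNOR 1 = 0
y2 = t XNOR s = 0 XNOR 1 = 0
y3 = NOT q = NOT 0 = 1
y4 = y3 XOR y1 = 1 XOR 0 = 1
y5 = NOT s = NOT 1 = 0
y6 = y5 AND y4 = 0 AND 1 = 0

y2 = 0  y3 = 1  y6 = 0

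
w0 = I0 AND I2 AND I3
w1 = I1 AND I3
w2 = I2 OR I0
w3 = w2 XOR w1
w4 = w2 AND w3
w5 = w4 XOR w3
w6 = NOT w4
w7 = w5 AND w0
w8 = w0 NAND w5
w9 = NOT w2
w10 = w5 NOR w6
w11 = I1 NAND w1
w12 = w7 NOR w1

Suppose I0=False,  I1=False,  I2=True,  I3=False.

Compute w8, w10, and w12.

w8 = True, w10 = True, w12 = True

w0 = I0 AND I2 AND I3 = False AND True AND False = False
w1 = I1 AND I3 = False AND False = False
w2 = I2 OR I0 = True OR False = True
w3 = w2 XOR w1 = True XOR False = True
w4 = w2 AND w3 = True AND True = True
w5 = w4 XOR w3 = True XOR True = False
w6 = NOT w4 = NOT True = False
w7 = w5 AND w0 = False AND False = False
w8 = w0 NAND w5 = False NAND False = True
w10 = w5 NOR w6 = False NOR False = True
w12 = w7 NOR w1 = False NOR False = True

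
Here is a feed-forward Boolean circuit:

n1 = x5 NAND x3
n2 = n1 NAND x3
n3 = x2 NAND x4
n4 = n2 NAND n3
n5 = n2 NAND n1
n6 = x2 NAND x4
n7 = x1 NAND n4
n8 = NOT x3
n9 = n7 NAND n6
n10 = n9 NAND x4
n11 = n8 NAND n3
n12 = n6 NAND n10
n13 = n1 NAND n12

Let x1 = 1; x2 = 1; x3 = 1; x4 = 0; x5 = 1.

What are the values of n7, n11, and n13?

n1 = x5 NAND x3 = 1 NAND 1 = 0
n2 = n1 NAND x3 = 0 NAND 1 = 1
n3 = x2 NAND x4 = 1 NAND 0 = 1
n4 = n2 NAND n3 = 1 NAND 1 = 0
n6 = x2 NAND x4 = 1 NAND 0 = 1
n7 = x1 NAND n4 = 1 NAND 0 = 1
n8 = NOT x3 = NOT 1 = 0
n9 = n7 NAND n6 = 1 NAND 1 = 0
n10 = n9 NAND x4 = 0 NAND 0 = 1
n11 = n8 NAND n3 = 0 NAND 1 = 1
n12 = n6 NAND n10 = 1 NAND 1 = 0
n13 = n1 NAND n12 = 0 NAND 0 = 1

n7 = 1, n11 = 1, n13 = 1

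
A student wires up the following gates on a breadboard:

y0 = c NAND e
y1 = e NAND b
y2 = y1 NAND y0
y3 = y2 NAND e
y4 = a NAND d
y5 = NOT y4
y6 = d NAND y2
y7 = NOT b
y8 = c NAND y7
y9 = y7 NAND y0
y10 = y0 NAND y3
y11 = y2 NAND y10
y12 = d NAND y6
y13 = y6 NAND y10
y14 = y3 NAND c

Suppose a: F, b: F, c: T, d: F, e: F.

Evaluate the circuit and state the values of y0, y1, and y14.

y0 = T, y1 = T, y14 = F

y0 = c NAND e = T NAND F = T
y1 = e NAND b = F NAND F = T
y2 = y1 NAND y0 = T NAND T = F
y3 = y2 NAND e = F NAND F = T
y14 = y3 NAND c = T NAND T = F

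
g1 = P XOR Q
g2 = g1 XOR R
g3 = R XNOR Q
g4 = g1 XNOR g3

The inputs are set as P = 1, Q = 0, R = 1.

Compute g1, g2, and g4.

g1 = P XOR Q = 1 XOR 0 = 1
g2 = g1 XOR R = 1 XOR 1 = 0
g3 = R XNOR Q = 1 XNOR 0 = 0
g4 = g1 XNOR g3 = 1 XNOR 0 = 0

g1 = 1, g2 = 0, g4 = 0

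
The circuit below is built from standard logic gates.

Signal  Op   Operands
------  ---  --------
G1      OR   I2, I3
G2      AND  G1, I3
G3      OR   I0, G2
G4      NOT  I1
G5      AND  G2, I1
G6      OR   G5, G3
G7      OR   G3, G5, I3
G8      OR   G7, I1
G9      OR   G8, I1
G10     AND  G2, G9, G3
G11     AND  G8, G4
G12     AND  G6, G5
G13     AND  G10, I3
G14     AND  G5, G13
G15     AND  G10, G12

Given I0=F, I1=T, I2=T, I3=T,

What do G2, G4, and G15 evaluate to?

G1 = I2 OR I3 = T OR T = T
G2 = G1 AND I3 = T AND T = T
G3 = I0 OR G2 = F OR T = T
G4 = NOT I1 = NOT T = F
G5 = G2 AND I1 = T AND T = T
G6 = G5 OR G3 = T OR T = T
G7 = G3 OR G5 OR I3 = T OR T OR T = T
G8 = G7 OR I1 = T OR T = T
G9 = G8 OR I1 = T OR T = T
G10 = G2 AND G9 AND G3 = T AND T AND T = T
G12 = G6 AND G5 = T AND T = T
G15 = G10 AND G12 = T AND T = T

G2 = T, G4 = F, G15 = T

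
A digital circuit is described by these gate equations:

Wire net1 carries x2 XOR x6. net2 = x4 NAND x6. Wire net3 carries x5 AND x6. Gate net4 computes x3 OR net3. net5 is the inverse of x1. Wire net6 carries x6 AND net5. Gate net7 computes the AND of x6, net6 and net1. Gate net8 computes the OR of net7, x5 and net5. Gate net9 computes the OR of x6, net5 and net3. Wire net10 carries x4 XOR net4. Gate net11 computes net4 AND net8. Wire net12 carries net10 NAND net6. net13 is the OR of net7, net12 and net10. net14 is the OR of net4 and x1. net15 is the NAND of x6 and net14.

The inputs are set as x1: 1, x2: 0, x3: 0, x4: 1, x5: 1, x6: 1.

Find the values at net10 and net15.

net3 = x5 AND x6 = 1 AND 1 = 1
net4 = x3 OR net3 = 0 OR 1 = 1
net10 = x4 XOR net4 = 1 XOR 1 = 0
net14 = net4 OR x1 = 1 OR 1 = 1
net15 = x6 NAND net14 = 1 NAND 1 = 0

net10 = 0  net15 = 0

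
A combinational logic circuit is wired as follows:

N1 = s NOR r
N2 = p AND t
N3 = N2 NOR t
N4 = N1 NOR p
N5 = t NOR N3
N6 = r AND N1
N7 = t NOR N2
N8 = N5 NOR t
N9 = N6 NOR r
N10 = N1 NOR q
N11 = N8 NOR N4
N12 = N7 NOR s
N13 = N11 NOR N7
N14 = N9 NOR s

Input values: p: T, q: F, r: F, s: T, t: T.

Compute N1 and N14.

N1 = F, N14 = F

N1 = s NOR r = T NOR F = F
N6 = r AND N1 = F AND F = F
N9 = N6 NOR r = F NOR F = T
N14 = N9 NOR s = T NOR T = F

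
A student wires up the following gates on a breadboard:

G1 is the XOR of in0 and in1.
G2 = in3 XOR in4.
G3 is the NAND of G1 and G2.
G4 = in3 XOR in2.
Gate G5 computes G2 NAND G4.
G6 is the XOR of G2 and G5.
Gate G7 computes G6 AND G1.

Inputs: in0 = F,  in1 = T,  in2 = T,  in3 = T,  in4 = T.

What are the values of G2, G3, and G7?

G2 = F, G3 = T, G7 = T

G1 = in0 XOR in1 = F XOR T = T
G2 = in3 XOR in4 = T XOR T = F
G3 = G1 NAND G2 = T NAND F = T
G4 = in3 XOR in2 = T XOR T = F
G5 = G2 NAND G4 = F NAND F = T
G6 = G2 XOR G5 = F XOR T = T
G7 = G6 AND G1 = T AND T = T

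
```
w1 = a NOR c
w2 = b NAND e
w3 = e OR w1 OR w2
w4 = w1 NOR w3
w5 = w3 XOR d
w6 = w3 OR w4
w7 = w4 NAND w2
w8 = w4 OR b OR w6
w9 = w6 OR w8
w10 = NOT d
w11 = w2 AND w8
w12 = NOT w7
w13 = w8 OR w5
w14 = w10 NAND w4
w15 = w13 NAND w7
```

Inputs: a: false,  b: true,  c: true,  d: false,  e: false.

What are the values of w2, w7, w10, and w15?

w1 = a NOR c = false NOR true = false
w2 = b NAND e = true NAND false = true
w3 = e OR w1 OR w2 = false OR false OR true = true
w4 = w1 NOR w3 = false NOR true = false
w5 = w3 XOR d = true XOR false = true
w6 = w3 OR w4 = true OR false = true
w7 = w4 NAND w2 = false NAND true = true
w8 = w4 OR b OR w6 = false OR true OR true = true
w10 = NOT d = NOT false = true
w13 = w8 OR w5 = true OR true = true
w15 = w13 NAND w7 = true NAND true = false

w2 = true, w7 = true, w10 = true, w15 = false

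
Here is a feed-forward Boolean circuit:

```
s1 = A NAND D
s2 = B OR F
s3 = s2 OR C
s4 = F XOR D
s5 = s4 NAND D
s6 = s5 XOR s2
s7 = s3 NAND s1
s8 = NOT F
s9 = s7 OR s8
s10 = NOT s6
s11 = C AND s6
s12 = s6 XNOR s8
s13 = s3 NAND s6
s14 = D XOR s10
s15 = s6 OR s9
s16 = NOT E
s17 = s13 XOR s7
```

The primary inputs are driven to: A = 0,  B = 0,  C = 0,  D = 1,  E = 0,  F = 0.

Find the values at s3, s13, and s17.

s1 = A NAND D = 0 NAND 1 = 1
s2 = B OR F = 0 OR 0 = 0
s3 = s2 OR C = 0 OR 0 = 0
s4 = F XOR D = 0 XOR 1 = 1
s5 = s4 NAND D = 1 NAND 1 = 0
s6 = s5 XOR s2 = 0 XOR 0 = 0
s7 = s3 NAND s1 = 0 NAND 1 = 1
s13 = s3 NAND s6 = 0 NAND 0 = 1
s17 = s13 XOR s7 = 1 XOR 1 = 0

s3 = 0; s13 = 1; s17 = 0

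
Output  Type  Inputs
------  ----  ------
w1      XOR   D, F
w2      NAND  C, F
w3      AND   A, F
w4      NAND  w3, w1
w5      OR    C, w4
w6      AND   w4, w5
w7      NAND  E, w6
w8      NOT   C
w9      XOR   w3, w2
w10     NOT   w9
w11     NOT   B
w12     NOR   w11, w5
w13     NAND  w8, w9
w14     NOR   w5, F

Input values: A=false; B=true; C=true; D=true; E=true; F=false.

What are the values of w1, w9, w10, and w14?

w1 = D XOR F = true XOR false = true
w2 = C NAND F = true NAND false = true
w3 = A AND F = false AND false = false
w4 = w3 NAND w1 = false NAND true = true
w5 = C OR w4 = true OR true = true
w9 = w3 XOR w2 = false XOR true = true
w10 = NOT w9 = NOT true = false
w14 = w5 NOR F = true NOR false = false

w1 = true  w9 = true  w10 = false  w14 = false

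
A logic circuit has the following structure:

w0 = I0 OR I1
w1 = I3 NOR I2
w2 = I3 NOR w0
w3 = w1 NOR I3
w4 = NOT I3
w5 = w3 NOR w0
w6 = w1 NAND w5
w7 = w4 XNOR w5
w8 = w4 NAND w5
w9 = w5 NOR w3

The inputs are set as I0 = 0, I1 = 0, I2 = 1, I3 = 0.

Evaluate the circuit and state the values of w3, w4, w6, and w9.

w0 = I0 OR I1 = 0 OR 0 = 0
w1 = I3 NOR I2 = 0 NOR 1 = 0
w3 = w1 NOR I3 = 0 NOR 0 = 1
w4 = NOT I3 = NOT 0 = 1
w5 = w3 NOR w0 = 1 NOR 0 = 0
w6 = w1 NAND w5 = 0 NAND 0 = 1
w9 = w5 NOR w3 = 0 NOR 1 = 0

w3 = 1; w4 = 1; w6 = 1; w9 = 0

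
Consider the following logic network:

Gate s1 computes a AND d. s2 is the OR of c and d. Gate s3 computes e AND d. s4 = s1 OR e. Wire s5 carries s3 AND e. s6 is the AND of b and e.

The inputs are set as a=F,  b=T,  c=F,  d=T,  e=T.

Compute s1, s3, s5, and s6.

s1 = a AND d = F AND T = F
s3 = e AND d = T AND T = T
s5 = s3 AND e = T AND T = T
s6 = b AND e = T AND T = T

s1 = F; s3 = T; s5 = T; s6 = T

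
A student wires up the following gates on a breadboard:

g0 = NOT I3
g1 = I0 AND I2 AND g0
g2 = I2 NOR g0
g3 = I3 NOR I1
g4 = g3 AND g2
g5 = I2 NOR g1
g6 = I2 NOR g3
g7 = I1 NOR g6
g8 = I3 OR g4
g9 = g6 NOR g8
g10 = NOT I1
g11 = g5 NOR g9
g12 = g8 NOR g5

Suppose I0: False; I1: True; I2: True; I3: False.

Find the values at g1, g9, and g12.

g1 = False, g9 = True, g12 = True

g0 = NOT I3 = NOT False = True
g1 = I0 AND I2 AND g0 = False AND True AND True = False
g2 = I2 NOR g0 = True NOR True = False
g3 = I3 NOR I1 = False NOR True = False
g4 = g3 AND g2 = False AND False = False
g5 = I2 NOR g1 = True NOR False = False
g6 = I2 NOR g3 = True NOR False = False
g8 = I3 OR g4 = False OR False = False
g9 = g6 NOR g8 = False NOR False = True
g12 = g8 NOR g5 = False NOR False = True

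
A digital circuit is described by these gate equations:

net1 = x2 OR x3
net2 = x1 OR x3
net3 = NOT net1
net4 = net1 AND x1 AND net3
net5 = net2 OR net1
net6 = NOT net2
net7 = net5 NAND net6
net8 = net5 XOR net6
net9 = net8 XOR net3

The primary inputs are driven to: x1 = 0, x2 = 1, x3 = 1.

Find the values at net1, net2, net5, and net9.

net1 = 1, net2 = 1, net5 = 1, net9 = 1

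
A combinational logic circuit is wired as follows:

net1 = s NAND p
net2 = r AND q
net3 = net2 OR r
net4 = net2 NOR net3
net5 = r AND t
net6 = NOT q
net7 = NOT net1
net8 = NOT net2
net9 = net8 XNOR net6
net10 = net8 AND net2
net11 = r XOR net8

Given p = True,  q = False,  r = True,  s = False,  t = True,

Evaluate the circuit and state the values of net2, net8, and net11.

net2 = False  net8 = True  net11 = False

net2 = r AND q = True AND False = False
net8 = NOT net2 = NOT False = True
net11 = r XOR net8 = True XOR True = False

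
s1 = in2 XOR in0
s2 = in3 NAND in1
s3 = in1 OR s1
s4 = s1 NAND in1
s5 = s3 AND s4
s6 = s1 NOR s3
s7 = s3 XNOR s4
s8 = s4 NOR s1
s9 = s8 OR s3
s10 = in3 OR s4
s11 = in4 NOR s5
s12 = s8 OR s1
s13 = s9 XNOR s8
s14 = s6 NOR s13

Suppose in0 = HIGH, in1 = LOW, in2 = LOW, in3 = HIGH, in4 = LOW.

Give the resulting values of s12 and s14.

s1 = in2 XOR in0 = LOW XOR HIGH = HIGH
s3 = in1 OR s1 = LOW OR HIGH = HIGH
s4 = s1 NAND in1 = HIGH NAND LOW = HIGH
s6 = s1 NOR s3 = HIGH NOR HIGH = LOW
s8 = s4 NOR s1 = HIGH NOR HIGH = LOW
s9 = s8 OR s3 = LOW OR HIGH = HIGH
s12 = s8 OR s1 = LOW OR HIGH = HIGH
s13 = s9 XNOR s8 = HIGH XNOR LOW = LOW
s14 = s6 NOR s13 = LOW NOR LOW = HIGH

s12 = HIGH; s14 = HIGH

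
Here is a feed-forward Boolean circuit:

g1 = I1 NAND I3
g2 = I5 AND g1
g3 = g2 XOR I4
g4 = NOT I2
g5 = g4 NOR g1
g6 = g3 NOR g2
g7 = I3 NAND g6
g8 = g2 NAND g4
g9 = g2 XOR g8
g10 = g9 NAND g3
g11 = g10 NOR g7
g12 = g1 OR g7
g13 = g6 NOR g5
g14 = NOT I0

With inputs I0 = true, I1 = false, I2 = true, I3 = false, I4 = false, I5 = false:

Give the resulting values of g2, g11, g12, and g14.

g1 = I1 NAND I3 = false NAND false = true
g2 = I5 AND g1 = false AND true = false
g3 = g2 XOR I4 = false XOR false = false
g4 = NOT I2 = NOT true = false
g6 = g3 NOR g2 = false NOR false = true
g7 = I3 NAND g6 = false NAND true = true
g8 = g2 NAND g4 = false NAND false = true
g9 = g2 XOR g8 = false XOR true = true
g10 = g9 NAND g3 = true NAND false = true
g11 = g10 NOR g7 = true NOR true = false
g12 = g1 OR g7 = true OR true = true
g14 = NOT I0 = NOT true = false

g2 = false; g11 = false; g12 = true; g14 = false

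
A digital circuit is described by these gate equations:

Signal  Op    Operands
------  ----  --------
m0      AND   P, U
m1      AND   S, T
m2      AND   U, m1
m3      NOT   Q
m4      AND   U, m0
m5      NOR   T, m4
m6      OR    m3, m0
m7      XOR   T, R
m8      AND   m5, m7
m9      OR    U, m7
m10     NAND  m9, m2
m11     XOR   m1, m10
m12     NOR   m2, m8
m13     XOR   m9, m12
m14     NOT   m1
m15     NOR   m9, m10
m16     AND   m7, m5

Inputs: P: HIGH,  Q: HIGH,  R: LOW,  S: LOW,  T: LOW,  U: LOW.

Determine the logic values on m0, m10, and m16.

m0 = LOW  m10 = HIGH  m16 = LOW

m0 = P AND U = HIGH AND LOW = LOW
m1 = S AND T = LOW AND LOW = LOW
m2 = U AND m1 = LOW AND LOW = LOW
m4 = U AND m0 = LOW AND LOW = LOW
m5 = T NOR m4 = LOW NOR LOW = HIGH
m7 = T XOR R = LOW XOR LOW = LOW
m9 = U OR m7 = LOW OR LOW = LOW
m10 = m9 NAND m2 = LOW NAND LOW = HIGH
m16 = m7 AND m5 = LOW AND HIGH = LOW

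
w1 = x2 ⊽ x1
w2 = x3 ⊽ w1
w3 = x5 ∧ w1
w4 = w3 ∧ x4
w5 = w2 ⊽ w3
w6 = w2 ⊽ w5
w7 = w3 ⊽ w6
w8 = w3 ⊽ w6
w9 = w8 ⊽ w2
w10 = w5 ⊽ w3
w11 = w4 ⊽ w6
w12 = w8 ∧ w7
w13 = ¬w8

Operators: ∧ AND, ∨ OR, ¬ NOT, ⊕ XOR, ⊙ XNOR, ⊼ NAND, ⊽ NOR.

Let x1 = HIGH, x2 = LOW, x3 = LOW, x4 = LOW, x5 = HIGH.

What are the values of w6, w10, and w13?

w6 = LOW  w10 = HIGH  w13 = LOW

w1 = x2 NOR x1 = LOW NOR HIGH = LOW
w2 = x3 NOR w1 = LOW NOR LOW = HIGH
w3 = x5 AND w1 = HIGH AND LOW = LOW
w5 = w2 NOR w3 = HIGH NOR LOW = LOW
w6 = w2 NOR w5 = HIGH NOR LOW = LOW
w8 = w3 NOR w6 = LOW NOR LOW = HIGH
w10 = w5 NOR w3 = LOW NOR LOW = HIGH
w13 = NOT w8 = NOT HIGH = LOW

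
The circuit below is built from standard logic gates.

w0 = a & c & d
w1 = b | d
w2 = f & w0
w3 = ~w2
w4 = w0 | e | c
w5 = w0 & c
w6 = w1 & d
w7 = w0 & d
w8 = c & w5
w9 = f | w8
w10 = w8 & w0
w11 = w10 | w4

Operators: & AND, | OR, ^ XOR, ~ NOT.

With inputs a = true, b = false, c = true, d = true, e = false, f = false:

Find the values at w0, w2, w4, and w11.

w0 = a AND c AND d = true AND true AND true = true
w2 = f AND w0 = false AND true = false
w4 = w0 OR e OR c = true OR false OR true = true
w5 = w0 AND c = true AND true = true
w8 = c AND w5 = true AND true = true
w10 = w8 AND w0 = true AND true = true
w11 = w10 OR w4 = true OR true = true

w0 = true  w2 = false  w4 = true  w11 = true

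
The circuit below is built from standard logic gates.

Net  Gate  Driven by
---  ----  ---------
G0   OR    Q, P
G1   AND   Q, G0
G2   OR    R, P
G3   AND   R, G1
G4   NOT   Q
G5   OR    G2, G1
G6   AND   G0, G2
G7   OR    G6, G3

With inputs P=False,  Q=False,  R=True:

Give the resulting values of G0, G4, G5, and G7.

G0 = False; G4 = True; G5 = True; G7 = False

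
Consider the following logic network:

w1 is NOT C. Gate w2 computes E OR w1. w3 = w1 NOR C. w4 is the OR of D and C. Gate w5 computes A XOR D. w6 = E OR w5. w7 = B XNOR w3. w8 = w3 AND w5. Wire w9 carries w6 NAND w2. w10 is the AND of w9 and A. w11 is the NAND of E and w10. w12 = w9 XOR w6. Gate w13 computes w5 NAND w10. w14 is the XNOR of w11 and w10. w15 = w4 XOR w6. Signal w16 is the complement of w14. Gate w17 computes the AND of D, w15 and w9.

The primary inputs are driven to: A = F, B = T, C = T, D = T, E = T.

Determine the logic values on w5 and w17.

w5 = T; w17 = F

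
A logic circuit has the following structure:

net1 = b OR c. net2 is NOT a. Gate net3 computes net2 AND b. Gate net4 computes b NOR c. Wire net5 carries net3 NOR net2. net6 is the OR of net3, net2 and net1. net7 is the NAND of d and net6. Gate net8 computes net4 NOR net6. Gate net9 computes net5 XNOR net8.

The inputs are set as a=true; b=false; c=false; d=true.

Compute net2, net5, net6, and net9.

net2 = false  net5 = true  net6 = false  net9 = false

net1 = b OR c = false OR false = false
net2 = NOT a = NOT true = false
net3 = net2 AND b = false AND false = false
net4 = b NOR c = false NOR false = true
net5 = net3 NOR net2 = false NOR false = true
net6 = net3 OR net2 OR net1 = false OR false OR false = false
net8 = net4 NOR net6 = true NOR false = false
net9 = net5 XNOR net8 = true XNOR false = false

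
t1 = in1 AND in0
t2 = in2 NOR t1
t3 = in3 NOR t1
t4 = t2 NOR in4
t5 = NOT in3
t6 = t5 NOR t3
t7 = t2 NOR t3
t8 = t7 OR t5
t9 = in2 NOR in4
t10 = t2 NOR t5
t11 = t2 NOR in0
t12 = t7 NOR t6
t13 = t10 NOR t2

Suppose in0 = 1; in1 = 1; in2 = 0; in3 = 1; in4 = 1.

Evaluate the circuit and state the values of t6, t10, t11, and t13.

t6 = 1  t10 = 1  t11 = 0  t13 = 0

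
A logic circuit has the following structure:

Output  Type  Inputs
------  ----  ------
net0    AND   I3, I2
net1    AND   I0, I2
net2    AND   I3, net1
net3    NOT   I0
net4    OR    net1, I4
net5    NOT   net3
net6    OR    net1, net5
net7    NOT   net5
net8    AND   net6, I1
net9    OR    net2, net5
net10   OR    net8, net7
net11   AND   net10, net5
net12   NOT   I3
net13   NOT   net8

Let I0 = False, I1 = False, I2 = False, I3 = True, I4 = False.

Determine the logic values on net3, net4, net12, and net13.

net1 = I0 AND I2 = False AND False = False
net3 = NOT I0 = NOT False = True
net4 = net1 OR I4 = False OR False = False
net5 = NOT net3 = NOT True = False
net6 = net1 OR net5 = False OR False = False
net8 = net6 AND I1 = False AND False = False
net12 = NOT I3 = NOT True = False
net13 = NOT net8 = NOT False = True

net3 = True; net4 = False; net12 = False; net13 = True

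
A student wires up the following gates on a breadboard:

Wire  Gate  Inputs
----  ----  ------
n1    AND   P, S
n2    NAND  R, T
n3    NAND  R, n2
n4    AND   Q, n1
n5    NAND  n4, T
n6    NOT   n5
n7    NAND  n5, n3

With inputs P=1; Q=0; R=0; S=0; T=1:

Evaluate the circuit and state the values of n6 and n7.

n6 = 0; n7 = 0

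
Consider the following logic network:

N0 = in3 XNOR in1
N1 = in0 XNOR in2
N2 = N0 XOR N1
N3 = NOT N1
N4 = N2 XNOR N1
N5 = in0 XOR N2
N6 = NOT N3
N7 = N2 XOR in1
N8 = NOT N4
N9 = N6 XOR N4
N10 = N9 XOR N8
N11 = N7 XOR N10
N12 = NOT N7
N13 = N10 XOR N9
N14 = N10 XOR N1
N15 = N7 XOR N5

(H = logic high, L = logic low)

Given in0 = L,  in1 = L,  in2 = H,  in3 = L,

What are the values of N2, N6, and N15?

N0 = in3 XNOR in1 = L XNOR L = H
N1 = in0 XNOR in2 = L XNOR H = L
N2 = N0 XOR N1 = H XOR L = H
N3 = NOT N1 = NOT L = H
N5 = in0 XOR N2 = L XOR H = H
N6 = NOT N3 = NOT H = L
N7 = N2 XOR in1 = H XOR L = H
N15 = N7 XOR N5 = H XOR H = L

N2 = H, N6 = L, N15 = L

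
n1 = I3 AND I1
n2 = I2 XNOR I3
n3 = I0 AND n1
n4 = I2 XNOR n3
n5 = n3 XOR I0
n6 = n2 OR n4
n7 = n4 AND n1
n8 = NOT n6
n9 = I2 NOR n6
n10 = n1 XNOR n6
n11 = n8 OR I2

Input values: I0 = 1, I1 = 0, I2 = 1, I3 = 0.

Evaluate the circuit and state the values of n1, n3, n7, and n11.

n1 = 0, n3 = 0, n7 = 0, n11 = 1

n1 = I3 AND I1 = 0 AND 0 = 0
n2 = I2 XNOR I3 = 1 XNOR 0 = 0
n3 = I0 AND n1 = 1 AND 0 = 0
n4 = I2 XNOR n3 = 1 XNOR 0 = 0
n6 = n2 OR n4 = 0 OR 0 = 0
n7 = n4 AND n1 = 0 AND 0 = 0
n8 = NOT n6 = NOT 0 = 1
n11 = n8 OR I2 = 1 OR 1 = 1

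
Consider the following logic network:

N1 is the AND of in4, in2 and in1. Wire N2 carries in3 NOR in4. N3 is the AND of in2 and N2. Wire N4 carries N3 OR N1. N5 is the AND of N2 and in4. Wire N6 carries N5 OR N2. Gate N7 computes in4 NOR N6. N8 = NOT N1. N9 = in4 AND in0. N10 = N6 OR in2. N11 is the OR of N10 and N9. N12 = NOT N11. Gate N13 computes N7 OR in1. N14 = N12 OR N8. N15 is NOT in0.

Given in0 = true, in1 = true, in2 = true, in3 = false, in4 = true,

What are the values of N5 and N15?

N2 = in3 NOR in4 = false NOR true = false
N5 = N2 AND in4 = false AND true = false
N15 = NOT in0 = NOT true = false

N5 = false, N15 = false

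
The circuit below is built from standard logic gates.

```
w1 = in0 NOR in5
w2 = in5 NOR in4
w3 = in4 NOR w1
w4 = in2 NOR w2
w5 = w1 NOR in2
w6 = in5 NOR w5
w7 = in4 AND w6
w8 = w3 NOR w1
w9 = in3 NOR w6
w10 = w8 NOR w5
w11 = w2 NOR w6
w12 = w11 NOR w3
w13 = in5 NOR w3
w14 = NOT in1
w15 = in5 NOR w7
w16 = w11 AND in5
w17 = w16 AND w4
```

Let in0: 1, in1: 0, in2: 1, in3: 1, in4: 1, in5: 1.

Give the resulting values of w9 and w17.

w9 = 0; w17 = 0

w1 = in0 NOR in5 = 1 NOR 1 = 0
w2 = in5 NOR in4 = 1 NOR 1 = 0
w4 = in2 NOR w2 = 1 NOR 0 = 0
w5 = w1 NOR in2 = 0 NOR 1 = 0
w6 = in5 NOR w5 = 1 NOR 0 = 0
w9 = in3 NOR w6 = 1 NOR 0 = 0
w11 = w2 NOR w6 = 0 NOR 0 = 1
w16 = w11 AND in5 = 1 AND 1 = 1
w17 = w16 AND w4 = 1 AND 0 = 0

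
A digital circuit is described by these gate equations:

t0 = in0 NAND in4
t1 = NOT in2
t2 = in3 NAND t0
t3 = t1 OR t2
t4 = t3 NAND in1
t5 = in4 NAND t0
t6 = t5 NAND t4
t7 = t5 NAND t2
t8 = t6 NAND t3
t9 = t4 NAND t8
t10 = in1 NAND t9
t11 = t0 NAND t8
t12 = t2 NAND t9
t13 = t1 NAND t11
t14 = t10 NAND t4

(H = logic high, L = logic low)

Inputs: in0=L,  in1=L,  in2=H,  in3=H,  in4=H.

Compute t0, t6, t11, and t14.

t0 = in0 NAND in4 = L NAND H = H
t1 = NOT in2 = NOT H = L
t2 = in3 NAND t0 = H NAND H = L
t3 = t1 OR t2 = L OR L = L
t4 = t3 NAND in1 = L NAND L = H
t5 = in4 NAND t0 = H NAND H = L
t6 = t5 NAND t4 = L NAND H = H
t8 = t6 NAND t3 = H NAND L = H
t9 = t4 NAND t8 = H NAND H = L
t10 = in1 NAND t9 = L NAND L = H
t11 = t0 NAND t8 = H NAND H = L
t14 = t10 NAND t4 = H NAND H = L

t0 = H, t6 = H, t11 = L, t14 = L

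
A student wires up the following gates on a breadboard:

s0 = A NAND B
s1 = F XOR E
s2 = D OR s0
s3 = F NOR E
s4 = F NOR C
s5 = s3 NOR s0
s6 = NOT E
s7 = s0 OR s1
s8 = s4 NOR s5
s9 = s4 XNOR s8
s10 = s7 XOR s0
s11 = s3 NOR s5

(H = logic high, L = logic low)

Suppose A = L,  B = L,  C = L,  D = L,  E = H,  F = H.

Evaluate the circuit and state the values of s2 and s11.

s2 = H, s11 = H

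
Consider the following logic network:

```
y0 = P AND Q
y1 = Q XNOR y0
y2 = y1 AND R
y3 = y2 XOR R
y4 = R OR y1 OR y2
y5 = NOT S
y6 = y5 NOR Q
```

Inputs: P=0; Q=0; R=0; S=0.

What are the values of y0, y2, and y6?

y0 = 0; y2 = 0; y6 = 0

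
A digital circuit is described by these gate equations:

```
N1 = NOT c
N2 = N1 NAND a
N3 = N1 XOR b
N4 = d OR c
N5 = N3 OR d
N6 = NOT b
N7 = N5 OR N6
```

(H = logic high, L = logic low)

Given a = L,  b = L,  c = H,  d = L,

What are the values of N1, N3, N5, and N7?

N1 = NOT c = NOT H = L
N3 = N1 XOR b = L XOR L = L
N5 = N3 OR d = L OR L = L
N6 = NOT b = NOT L = H
N7 = N5 OR N6 = L OR H = H

N1 = L, N3 = L, N5 = L, N7 = H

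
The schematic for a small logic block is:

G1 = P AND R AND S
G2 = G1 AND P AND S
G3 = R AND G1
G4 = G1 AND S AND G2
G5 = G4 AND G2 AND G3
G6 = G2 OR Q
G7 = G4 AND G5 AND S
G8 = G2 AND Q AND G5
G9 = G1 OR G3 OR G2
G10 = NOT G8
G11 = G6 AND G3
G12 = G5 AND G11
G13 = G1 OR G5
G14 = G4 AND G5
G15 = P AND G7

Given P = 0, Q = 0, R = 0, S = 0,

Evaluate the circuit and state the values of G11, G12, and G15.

G1 = P AND R AND S = 0 AND 0 AND 0 = 0
G2 = G1 AND P AND S = 0 AND 0 AND 0 = 0
G3 = R AND G1 = 0 AND 0 = 0
G4 = G1 AND S AND G2 = 0 AND 0 AND 0 = 0
G5 = G4 AND G2 AND G3 = 0 AND 0 AND 0 = 0
G6 = G2 OR Q = 0 OR 0 = 0
G7 = G4 AND G5 AND S = 0 AND 0 AND 0 = 0
G11 = G6 AND G3 = 0 AND 0 = 0
G12 = G5 AND G11 = 0 AND 0 = 0
G15 = P AND G7 = 0 AND 0 = 0

G11 = 0, G12 = 0, G15 = 0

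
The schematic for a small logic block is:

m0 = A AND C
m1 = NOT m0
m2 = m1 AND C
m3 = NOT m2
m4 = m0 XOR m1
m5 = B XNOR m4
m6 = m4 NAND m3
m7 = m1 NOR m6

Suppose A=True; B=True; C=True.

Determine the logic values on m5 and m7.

m5 = True; m7 = True

m0 = A AND C = True AND True = True
m1 = NOT m0 = NOT True = False
m2 = m1 AND C = False AND True = False
m3 = NOT m2 = NOT False = True
m4 = m0 XOR m1 = True XOR False = True
m5 = B XNOR m4 = True XNOR True = True
m6 = m4 NAND m3 = True NAND True = False
m7 = m1 NOR m6 = False NOR False = True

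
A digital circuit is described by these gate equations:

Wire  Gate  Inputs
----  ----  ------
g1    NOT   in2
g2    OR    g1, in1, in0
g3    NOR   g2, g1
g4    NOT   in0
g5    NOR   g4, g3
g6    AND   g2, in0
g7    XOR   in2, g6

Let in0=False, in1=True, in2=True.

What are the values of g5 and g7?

g5 = False, g7 = True

g1 = NOT in2 = NOT True = False
g2 = g1 OR in1 OR in0 = False OR True OR False = True
g3 = g2 NOR g1 = True NOR False = False
g4 = NOT in0 = NOT False = True
g5 = g4 NOR g3 = True NOR False = False
g6 = g2 AND in0 = True AND False = False
g7 = in2 XOR g6 = True XOR False = True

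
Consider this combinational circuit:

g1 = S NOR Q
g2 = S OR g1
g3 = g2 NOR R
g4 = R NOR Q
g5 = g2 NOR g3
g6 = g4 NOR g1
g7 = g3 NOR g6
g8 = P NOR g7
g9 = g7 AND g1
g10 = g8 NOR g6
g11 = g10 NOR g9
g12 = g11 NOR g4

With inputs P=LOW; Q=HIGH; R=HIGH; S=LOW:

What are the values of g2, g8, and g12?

g2 = LOW; g8 = HIGH; g12 = LOW

g1 = S NOR Q = LOW NOR HIGH = LOW
g2 = S OR g1 = LOW OR LOW = LOW
g3 = g2 NOR R = LOW NOR HIGH = LOW
g4 = R NOR Q = HIGH NOR HIGH = LOW
g6 = g4 NOR g1 = LOW NOR LOW = HIGH
g7 = g3 NOR g6 = LOW NOR HIGH = LOW
g8 = P NOR g7 = LOW NOR LOW = HIGH
g9 = g7 AND g1 = LOW AND LOW = LOW
g10 = g8 NOR g6 = HIGH NOR HIGH = LOW
g11 = g10 NOR g9 = LOW NOR LOW = HIGH
g12 = g11 NOR g4 = HIGH NOR LOW = LOW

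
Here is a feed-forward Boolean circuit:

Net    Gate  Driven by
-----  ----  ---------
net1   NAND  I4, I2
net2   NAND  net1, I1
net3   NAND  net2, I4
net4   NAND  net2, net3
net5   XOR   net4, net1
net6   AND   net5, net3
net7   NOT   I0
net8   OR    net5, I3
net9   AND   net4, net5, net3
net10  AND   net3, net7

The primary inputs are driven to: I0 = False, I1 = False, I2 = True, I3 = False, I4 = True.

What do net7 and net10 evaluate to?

net7 = True, net10 = False

net1 = I4 NAND I2 = True NAND True = False
net2 = net1 NAND I1 = False NAND False = True
net3 = net2 NAND I4 = True NAND True = False
net7 = NOT I0 = NOT False = True
net10 = net3 AND net7 = False AND True = False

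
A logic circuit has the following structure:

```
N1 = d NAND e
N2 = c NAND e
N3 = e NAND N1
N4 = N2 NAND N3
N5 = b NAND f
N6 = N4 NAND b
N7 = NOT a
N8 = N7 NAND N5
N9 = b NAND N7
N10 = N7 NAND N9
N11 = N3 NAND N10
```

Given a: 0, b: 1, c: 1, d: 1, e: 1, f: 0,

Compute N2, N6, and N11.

N1 = d NAND e = 1 NAND 1 = 0
N2 = c NAND e = 1 NAND 1 = 0
N3 = e NAND N1 = 1 NAND 0 = 1
N4 = N2 NAND N3 = 0 NAND 1 = 1
N6 = N4 NAND b = 1 NAND 1 = 0
N7 = NOT a = NOT 0 = 1
N9 = b NAND N7 = 1 NAND 1 = 0
N10 = N7 NAND N9 = 1 NAND 0 = 1
N11 = N3 NAND N10 = 1 NAND 1 = 0

N2 = 0, N6 = 0, N11 = 0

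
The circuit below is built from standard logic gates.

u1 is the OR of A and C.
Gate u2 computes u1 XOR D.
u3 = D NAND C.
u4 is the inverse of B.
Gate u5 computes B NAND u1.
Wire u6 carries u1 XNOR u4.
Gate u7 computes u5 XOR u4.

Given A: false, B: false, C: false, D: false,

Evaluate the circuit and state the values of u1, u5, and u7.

u1 = A OR C = false OR false = false
u4 = NOT B = NOT false = true
u5 = B NAND u1 = false NAND false = true
u7 = u5 XOR u4 = true XOR true = false

u1 = false  u5 = true  u7 = false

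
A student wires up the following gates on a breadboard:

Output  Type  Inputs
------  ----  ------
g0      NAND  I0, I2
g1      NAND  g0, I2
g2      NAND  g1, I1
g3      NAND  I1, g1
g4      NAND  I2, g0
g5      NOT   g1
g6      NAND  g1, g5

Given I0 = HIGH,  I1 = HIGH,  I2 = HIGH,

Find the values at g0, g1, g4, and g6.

g0 = I0 NAND I2 = HIGH NAND HIGH = LOW
g1 = g0 NAND I2 = LOW NAND HIGH = HIGH
g4 = I2 NAND g0 = HIGH NAND LOW = HIGH
g5 = NOT g1 = NOT HIGH = LOW
g6 = g1 NAND g5 = HIGH NAND LOW = HIGH

g0 = LOW; g1 = HIGH; g4 = HIGH; g6 = HIGH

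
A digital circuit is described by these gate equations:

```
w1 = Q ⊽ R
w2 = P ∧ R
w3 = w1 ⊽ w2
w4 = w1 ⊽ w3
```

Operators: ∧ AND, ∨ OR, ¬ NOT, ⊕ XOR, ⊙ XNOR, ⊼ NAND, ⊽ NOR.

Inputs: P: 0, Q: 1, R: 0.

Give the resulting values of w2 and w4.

w2 = 0; w4 = 0

w1 = Q NOR R = 1 NOR 0 = 0
w2 = P AND R = 0 AND 0 = 0
w3 = w1 NOR w2 = 0 NOR 0 = 1
w4 = w1 NOR w3 = 0 NOR 1 = 0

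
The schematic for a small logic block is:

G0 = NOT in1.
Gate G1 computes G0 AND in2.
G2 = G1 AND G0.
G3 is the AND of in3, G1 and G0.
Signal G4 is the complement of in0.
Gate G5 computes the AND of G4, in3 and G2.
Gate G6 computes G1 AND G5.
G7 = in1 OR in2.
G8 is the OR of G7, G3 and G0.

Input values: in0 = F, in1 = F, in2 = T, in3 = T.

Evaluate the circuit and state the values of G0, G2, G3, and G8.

G0 = T  G2 = T  G3 = T  G8 = T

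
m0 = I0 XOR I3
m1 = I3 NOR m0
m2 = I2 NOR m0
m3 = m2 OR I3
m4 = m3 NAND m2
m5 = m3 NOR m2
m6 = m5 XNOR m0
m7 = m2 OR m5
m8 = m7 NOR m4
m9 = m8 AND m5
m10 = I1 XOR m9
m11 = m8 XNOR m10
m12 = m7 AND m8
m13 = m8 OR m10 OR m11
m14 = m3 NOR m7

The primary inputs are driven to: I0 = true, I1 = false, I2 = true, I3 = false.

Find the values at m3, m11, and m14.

m3 = false; m11 = true; m14 = false

m0 = I0 XOR I3 = true XOR false = true
m2 = I2 NOR m0 = true NOR true = false
m3 = m2 OR I3 = false OR false = false
m4 = m3 NAND m2 = false NAND false = true
m5 = m3 NOR m2 = false NOR false = true
m7 = m2 OR m5 = false OR true = true
m8 = m7 NOR m4 = true NOR true = false
m9 = m8 AND m5 = false AND true = false
m10 = I1 XOR m9 = false XOR false = false
m11 = m8 XNOR m10 = false XNOR false = true
m14 = m3 NOR m7 = false NOR true = false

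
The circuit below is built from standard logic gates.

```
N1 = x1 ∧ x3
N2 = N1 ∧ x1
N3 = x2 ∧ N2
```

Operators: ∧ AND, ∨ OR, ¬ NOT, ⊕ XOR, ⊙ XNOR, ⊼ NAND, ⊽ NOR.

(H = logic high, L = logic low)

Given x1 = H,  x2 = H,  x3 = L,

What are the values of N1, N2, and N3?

N1 = x1 AND x3 = H AND L = L
N2 = N1 AND x1 = L AND H = L
N3 = x2 AND N2 = H AND L = L

N1 = L, N2 = L, N3 = L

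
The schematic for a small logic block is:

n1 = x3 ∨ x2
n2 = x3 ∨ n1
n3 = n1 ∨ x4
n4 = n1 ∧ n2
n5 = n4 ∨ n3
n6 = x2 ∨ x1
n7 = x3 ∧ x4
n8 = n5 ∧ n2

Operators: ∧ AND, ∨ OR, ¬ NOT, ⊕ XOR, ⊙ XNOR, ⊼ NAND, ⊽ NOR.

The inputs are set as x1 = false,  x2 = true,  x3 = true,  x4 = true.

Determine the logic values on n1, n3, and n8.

n1 = x3 OR x2 = true OR true = true
n2 = x3 OR n1 = true OR true = true
n3 = n1 OR x4 = true OR true = true
n4 = n1 AND n2 = true AND true = true
n5 = n4 OR n3 = true OR true = true
n8 = n5 AND n2 = true AND true = true

n1 = true; n3 = true; n8 = true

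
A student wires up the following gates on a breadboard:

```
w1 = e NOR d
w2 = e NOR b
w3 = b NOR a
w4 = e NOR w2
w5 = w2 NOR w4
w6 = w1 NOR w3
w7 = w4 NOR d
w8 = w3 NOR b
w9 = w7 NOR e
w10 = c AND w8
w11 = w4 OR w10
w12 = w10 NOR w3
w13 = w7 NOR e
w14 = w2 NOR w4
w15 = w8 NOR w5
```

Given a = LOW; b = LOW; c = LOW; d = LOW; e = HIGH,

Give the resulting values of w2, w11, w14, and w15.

w2 = LOW, w11 = LOW, w14 = HIGH, w15 = LOW

w2 = e NOR b = HIGH NOR LOW = LOW
w3 = b NOR a = LOW NOR LOW = HIGH
w4 = e NOR w2 = HIGH NOR LOW = LOW
w5 = w2 NOR w4 = LOW NOR LOW = HIGH
w8 = w3 NOR b = HIGH NOR LOW = LOW
w10 = c AND w8 = LOW AND LOW = LOW
w11 = w4 OR w10 = LOW OR LOW = LOW
w14 = w2 NOR w4 = LOW NOR LOW = HIGH
w15 = w8 NOR w5 = LOW NOR HIGH = LOW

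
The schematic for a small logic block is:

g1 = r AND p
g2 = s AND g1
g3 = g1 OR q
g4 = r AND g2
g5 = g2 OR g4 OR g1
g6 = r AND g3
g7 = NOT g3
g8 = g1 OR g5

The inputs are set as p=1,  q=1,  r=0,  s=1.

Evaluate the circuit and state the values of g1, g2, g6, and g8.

g1 = r AND p = 0 AND 1 = 0
g2 = s AND g1 = 1 AND 0 = 0
g3 = g1 OR q = 0 OR 1 = 1
g4 = r AND g2 = 0 AND 0 = 0
g5 = g2 OR g4 OR g1 = 0 OR 0 OR 0 = 0
g6 = r AND g3 = 0 AND 1 = 0
g8 = g1 OR g5 = 0 OR 0 = 0

g1 = 0; g2 = 0; g6 = 0; g8 = 0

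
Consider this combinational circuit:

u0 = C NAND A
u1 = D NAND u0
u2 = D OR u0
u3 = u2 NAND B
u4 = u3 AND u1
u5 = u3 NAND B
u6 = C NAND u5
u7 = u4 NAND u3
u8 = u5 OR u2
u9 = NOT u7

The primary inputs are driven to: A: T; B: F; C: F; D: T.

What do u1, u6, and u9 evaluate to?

u0 = C NAND A = F NAND T = T
u1 = D NAND u0 = T NAND T = F
u2 = D OR u0 = T OR T = T
u3 = u2 NAND B = T NAND F = T
u4 = u3 AND u1 = T AND F = F
u5 = u3 NAND B = T NAND F = T
u6 = C NAND u5 = F NAND T = T
u7 = u4 NAND u3 = F NAND T = T
u9 = NOT u7 = NOT T = F

u1 = F; u6 = T; u9 = F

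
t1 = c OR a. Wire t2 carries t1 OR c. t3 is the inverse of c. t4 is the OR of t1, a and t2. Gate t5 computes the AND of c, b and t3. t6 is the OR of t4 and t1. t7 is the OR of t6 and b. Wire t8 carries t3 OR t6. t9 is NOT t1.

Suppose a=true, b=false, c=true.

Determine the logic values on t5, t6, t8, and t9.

t5 = false, t6 = true, t8 = true, t9 = false

t1 = c OR a = true OR true = true
t2 = t1 OR c = true OR true = true
t3 = NOT c = NOT true = false
t4 = t1 OR a OR t2 = true OR true OR true = true
t5 = c AND b AND t3 = true AND false AND false = false
t6 = t4 OR t1 = true OR true = true
t8 = t3 OR t6 = false OR true = true
t9 = NOT t1 = NOT true = false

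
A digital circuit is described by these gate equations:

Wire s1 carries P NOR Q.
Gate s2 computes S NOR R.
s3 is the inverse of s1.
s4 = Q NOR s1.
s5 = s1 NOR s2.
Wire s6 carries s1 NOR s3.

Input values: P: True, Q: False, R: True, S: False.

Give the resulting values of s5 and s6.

s5 = True, s6 = False

s1 = P NOR Q = True NOR False = False
s2 = S NOR R = False NOR True = False
s3 = NOT s1 = NOT False = True
s5 = s1 NOR s2 = False NOR False = True
s6 = s1 NOR s3 = False NOR True = False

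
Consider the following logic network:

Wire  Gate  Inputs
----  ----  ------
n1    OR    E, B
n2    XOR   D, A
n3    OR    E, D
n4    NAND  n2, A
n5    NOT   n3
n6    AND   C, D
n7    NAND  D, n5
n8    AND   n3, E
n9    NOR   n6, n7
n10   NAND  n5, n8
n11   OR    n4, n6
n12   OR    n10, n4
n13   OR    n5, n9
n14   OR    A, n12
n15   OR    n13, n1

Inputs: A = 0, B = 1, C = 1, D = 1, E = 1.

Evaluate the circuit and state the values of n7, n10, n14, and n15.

n7 = 1, n10 = 1, n14 = 1, n15 = 1

n1 = E OR B = 1 OR 1 = 1
n2 = D XOR A = 1 XOR 0 = 1
n3 = E OR D = 1 OR 1 = 1
n4 = n2 NAND A = 1 NAND 0 = 1
n5 = NOT n3 = NOT 1 = 0
n6 = C AND D = 1 AND 1 = 1
n7 = D NAND n5 = 1 NAND 0 = 1
n8 = n3 AND E = 1 AND 1 = 1
n9 = n6 NOR n7 = 1 NOR 1 = 0
n10 = n5 NAND n8 = 0 NAND 1 = 1
n12 = n10 OR n4 = 1 OR 1 = 1
n13 = n5 OR n9 = 0 OR 0 = 0
n14 = A OR n12 = 0 OR 1 = 1
n15 = n13 OR n1 = 0 OR 1 = 1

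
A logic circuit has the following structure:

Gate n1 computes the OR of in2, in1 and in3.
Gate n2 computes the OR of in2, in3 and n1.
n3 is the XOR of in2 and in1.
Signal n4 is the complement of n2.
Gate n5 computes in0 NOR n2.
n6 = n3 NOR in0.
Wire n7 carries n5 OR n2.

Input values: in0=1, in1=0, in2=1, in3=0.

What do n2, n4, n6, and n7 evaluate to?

n2 = 1  n4 = 0  n6 = 0  n7 = 1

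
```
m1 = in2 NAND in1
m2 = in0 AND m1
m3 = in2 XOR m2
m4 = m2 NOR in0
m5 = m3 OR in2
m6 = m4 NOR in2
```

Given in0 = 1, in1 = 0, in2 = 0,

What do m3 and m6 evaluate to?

m1 = in2 NAND in1 = 0 NAND 0 = 1
m2 = in0 AND m1 = 1 AND 1 = 1
m3 = in2 XOR m2 = 0 XOR 1 = 1
m4 = m2 NOR in0 = 1 NOR 1 = 0
m6 = m4 NOR in2 = 0 NOR 0 = 1

m3 = 1  m6 = 1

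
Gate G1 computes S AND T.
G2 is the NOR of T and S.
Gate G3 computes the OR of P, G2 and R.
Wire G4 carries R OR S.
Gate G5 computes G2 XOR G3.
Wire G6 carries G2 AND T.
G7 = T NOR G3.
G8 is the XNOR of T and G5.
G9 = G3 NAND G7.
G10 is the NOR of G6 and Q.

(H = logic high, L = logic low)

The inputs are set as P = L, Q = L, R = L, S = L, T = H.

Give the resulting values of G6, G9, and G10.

G2 = T NOR S = H NOR L = L
G3 = P OR G2 OR R = L OR L OR L = L
G6 = G2 AND T = L AND H = L
G7 = T NOR G3 = H NOR L = L
G9 = G3 NAND G7 = L NAND L = H
G10 = G6 NOR Q = L NOR L = H

G6 = L; G9 = H; G10 = H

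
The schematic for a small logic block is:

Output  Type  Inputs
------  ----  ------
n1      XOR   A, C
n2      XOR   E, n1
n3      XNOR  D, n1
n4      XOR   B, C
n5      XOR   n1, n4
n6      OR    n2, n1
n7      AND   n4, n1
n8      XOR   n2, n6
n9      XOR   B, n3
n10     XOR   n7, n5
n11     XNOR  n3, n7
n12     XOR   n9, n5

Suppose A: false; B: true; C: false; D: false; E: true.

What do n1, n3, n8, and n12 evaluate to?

n1 = false; n3 = true; n8 = false; n12 = true

n1 = A XOR C = false XOR false = false
n2 = E XOR n1 = true XOR false = true
n3 = D XNOR n1 = false XNOR false = true
n4 = B XOR C = true XOR false = true
n5 = n1 XOR n4 = false XOR true = true
n6 = n2 OR n1 = true OR false = true
n8 = n2 XOR n6 = true XOR true = false
n9 = B XOR n3 = true XOR true = false
n12 = n9 XOR n5 = false XOR true = true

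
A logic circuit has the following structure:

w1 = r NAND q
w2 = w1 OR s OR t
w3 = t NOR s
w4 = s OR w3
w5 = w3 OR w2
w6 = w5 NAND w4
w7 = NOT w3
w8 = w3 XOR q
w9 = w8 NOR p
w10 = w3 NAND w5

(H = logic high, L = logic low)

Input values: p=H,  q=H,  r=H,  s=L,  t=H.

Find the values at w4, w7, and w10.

w4 = L, w7 = H, w10 = H

w1 = r NAND q = H NAND H = L
w2 = w1 OR s OR t = L OR L OR H = H
w3 = t NOR s = H NOR L = L
w4 = s OR w3 = L OR L = L
w5 = w3 OR w2 = L OR H = H
w7 = NOT w3 = NOT L = H
w10 = w3 NAND w5 = L NAND H = H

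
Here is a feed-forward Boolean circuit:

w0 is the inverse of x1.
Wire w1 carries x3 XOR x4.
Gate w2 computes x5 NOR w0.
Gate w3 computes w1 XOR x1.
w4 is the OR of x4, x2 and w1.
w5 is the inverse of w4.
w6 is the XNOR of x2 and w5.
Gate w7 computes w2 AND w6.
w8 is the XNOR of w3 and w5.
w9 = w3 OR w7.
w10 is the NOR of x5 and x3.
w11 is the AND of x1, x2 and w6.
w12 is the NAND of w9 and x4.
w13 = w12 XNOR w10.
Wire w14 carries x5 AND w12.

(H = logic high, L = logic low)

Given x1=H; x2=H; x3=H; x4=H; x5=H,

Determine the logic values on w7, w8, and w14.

w7 = L, w8 = L, w14 = L

w0 = NOT x1 = NOT H = L
w1 = x3 XOR x4 = H XOR H = L
w2 = x5 NOR w0 = H NOR L = L
w3 = w1 XOR x1 = L XOR H = H
w4 = x4 OR x2 OR w1 = H OR H OR L = H
w5 = NOT w4 = NOT H = L
w6 = x2 XNOR w5 = H XNOR L = L
w7 = w2 AND w6 = L AND L = L
w8 = w3 XNOR w5 = H XNOR L = L
w9 = w3 OR w7 = H OR L = H
w12 = w9 NAND x4 = H NAND H = L
w14 = x5 AND w12 = H AND L = L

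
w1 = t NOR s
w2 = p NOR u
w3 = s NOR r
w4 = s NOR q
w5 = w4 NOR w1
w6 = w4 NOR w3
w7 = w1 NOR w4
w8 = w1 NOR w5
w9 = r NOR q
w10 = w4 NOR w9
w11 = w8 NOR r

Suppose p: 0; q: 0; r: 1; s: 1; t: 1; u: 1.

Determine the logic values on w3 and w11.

w1 = t NOR s = 1 NOR 1 = 0
w3 = s NOR r = 1 NOR 1 = 0
w4 = s NOR q = 1 NOR 0 = 0
w5 = w4 NOR w1 = 0 NOR 0 = 1
w8 = w1 NOR w5 = 0 NOR 1 = 0
w11 = w8 NOR r = 0 NOR 1 = 0

w3 = 0, w11 = 0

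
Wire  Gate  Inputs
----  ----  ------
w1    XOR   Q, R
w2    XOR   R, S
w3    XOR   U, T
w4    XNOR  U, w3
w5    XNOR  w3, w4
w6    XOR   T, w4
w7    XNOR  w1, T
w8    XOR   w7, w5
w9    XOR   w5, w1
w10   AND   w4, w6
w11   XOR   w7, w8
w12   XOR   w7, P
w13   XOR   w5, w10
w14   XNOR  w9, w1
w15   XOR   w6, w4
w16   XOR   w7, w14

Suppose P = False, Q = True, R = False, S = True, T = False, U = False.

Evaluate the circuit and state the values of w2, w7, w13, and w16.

w1 = Q XOR R = True XOR False = True
w2 = R XOR S = False XOR True = True
w3 = U XOR T = False XOR False = False
w4 = U XNOR w3 = False XNOR False = True
w5 = w3 XNOR w4 = False XNOR True = False
w6 = T XOR w4 = False XOR True = True
w7 = w1 XNOR T = True XNOR False = False
w9 = w5 XOR w1 = False XOR True = True
w10 = w4 AND w6 = True AND True = True
w13 = w5 XOR w10 = False XOR True = True
w14 = w9 XNOR w1 = True XNOR True = True
w16 = w7 XOR w14 = False XOR True = True

w2 = True; w7 = False; w13 = True; w16 = True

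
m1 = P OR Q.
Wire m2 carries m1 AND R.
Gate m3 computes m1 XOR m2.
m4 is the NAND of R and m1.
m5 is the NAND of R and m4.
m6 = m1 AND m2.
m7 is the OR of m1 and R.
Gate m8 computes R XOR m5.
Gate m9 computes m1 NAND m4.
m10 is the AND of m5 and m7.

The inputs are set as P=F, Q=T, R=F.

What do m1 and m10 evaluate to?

m1 = T  m10 = T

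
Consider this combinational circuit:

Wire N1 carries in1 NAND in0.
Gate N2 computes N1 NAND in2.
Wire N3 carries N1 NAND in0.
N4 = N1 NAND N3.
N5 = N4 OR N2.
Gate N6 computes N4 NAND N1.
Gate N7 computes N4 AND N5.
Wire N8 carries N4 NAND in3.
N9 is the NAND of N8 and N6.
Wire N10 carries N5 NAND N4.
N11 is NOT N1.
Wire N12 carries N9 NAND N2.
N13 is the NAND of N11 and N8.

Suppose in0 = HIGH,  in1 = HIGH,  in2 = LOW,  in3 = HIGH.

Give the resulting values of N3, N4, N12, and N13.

N3 = HIGH, N4 = HIGH, N12 = LOW, N13 = HIGH

N1 = in1 NAND in0 = HIGH NAND HIGH = LOW
N2 = N1 NAND in2 = LOW NAND LOW = HIGH
N3 = N1 NAND in0 = LOW NAND HIGH = HIGH
N4 = N1 NAND N3 = LOW NAND HIGH = HIGH
N6 = N4 NAND N1 = HIGH NAND LOW = HIGH
N8 = N4 NAND in3 = HIGH NAND HIGH = LOW
N9 = N8 NAND N6 = LOW NAND HIGH = HIGH
N11 = NOT N1 = NOT LOW = HIGH
N12 = N9 NAND N2 = HIGH NAND HIGH = LOW
N13 = N11 NAND N8 = HIGH NAND LOW = HIGH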